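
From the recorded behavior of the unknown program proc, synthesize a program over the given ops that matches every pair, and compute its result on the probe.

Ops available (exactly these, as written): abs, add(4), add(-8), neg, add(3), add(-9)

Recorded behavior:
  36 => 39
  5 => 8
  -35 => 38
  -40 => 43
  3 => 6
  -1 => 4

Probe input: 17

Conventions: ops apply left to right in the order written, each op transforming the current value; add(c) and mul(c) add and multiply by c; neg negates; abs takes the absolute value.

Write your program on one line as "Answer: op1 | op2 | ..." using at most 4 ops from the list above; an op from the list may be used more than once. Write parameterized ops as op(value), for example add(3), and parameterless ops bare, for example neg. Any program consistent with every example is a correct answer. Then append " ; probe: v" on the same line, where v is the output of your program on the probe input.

neg | abs | add(3) ; probe: 20

Check, running the answer program on each example:
  36 -> -36 -> 36 -> 39
  5 -> -5 -> 5 -> 8
  -35 -> 35 -> 35 -> 38
  -40 -> 40 -> 40 -> 43
  3 -> -3 -> 3 -> 6
  -1 -> 1 -> 1 -> 4
  probe: 17 -> -17 -> 17 -> 20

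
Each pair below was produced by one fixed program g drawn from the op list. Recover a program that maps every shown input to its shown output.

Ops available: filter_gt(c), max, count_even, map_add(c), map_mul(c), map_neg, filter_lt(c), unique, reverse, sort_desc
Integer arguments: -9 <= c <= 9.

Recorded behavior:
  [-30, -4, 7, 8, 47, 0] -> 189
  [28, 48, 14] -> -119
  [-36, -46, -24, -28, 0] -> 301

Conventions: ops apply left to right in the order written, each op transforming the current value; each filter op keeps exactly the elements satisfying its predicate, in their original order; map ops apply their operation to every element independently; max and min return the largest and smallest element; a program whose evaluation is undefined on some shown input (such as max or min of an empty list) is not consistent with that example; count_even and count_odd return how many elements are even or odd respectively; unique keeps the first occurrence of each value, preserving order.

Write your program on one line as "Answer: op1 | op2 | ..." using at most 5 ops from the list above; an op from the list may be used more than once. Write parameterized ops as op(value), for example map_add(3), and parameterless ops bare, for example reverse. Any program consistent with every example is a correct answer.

map_add(6) | map_add(-3) | map_mul(-7) | max

Check, running the answer program on each example:
  [-30, -4, 7, 8, 47, 0] -> [-24, 2, 13, 14, 53, 6] -> [-27, -1, 10, 11, 50, 3] -> [189, 7, -70, -77, -350, -21] -> 189
  [28, 48, 14] -> [34, 54, 20] -> [31, 51, 17] -> [-217, -357, -119] -> -119
  [-36, -46, -24, -28, 0] -> [-30, -40, -18, -22, 6] -> [-33, -43, -21, -25, 3] -> [231, 301, 147, 175, -21] -> 301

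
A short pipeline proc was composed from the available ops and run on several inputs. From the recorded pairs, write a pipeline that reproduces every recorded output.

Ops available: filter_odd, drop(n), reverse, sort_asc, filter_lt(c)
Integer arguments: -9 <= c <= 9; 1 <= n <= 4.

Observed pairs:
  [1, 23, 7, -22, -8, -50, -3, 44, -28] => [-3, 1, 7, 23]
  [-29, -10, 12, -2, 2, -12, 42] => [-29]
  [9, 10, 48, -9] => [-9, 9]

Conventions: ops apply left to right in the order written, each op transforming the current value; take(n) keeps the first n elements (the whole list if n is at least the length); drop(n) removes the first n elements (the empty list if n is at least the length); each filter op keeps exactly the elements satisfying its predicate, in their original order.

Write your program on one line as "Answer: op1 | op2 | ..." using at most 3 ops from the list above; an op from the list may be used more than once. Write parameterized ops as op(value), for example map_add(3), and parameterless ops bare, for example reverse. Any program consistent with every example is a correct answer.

reverse | sort_asc | filter_odd

Check, running the answer program on each example:
  [1, 23, 7, -22, -8, -50, -3, 44, -28] -> [-28, 44, -3, -50, -8, -22, 7, 23, 1] -> [-50, -28, -22, -8, -3, 1, 7, 23, 44] -> [-3, 1, 7, 23]
  [-29, -10, 12, -2, 2, -12, 42] -> [42, -12, 2, -2, 12, -10, -29] -> [-29, -12, -10, -2, 2, 12, 42] -> [-29]
  [9, 10, 48, -9] -> [-9, 48, 10, 9] -> [-9, 9, 10, 48] -> [-9, 9]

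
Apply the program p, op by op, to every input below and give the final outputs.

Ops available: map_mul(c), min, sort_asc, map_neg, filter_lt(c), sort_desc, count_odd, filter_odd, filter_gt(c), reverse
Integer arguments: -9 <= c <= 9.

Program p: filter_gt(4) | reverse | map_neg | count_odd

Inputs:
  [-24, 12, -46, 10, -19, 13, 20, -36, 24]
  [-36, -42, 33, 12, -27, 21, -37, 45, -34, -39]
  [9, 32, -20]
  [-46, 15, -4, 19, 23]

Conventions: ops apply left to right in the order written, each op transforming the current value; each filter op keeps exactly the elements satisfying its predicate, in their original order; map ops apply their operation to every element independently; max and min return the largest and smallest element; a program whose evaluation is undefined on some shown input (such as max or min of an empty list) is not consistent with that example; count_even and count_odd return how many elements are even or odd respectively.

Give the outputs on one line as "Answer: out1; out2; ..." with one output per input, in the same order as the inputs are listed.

1; 3; 1; 3

Execution, op by op:
  [-24, 12, -46, 10, -19, 13, 20, -36, 24] -> [12, 10, 13, 20, 24] -> [24, 20, 13, 10, 12] -> [-24, -20, -13, -10, -12] -> 1
  [-36, -42, 33, 12, -27, 21, -37, 45, -34, -39] -> [33, 12, 21, 45] -> [45, 21, 12, 33] -> [-45, -21, -12, -33] -> 3
  [9, 32, -20] -> [9, 32] -> [32, 9] -> [-32, -9] -> 1
  [-46, 15, -4, 19, 23] -> [15, 19, 23] -> [23, 19, 15] -> [-23, -19, -15] -> 3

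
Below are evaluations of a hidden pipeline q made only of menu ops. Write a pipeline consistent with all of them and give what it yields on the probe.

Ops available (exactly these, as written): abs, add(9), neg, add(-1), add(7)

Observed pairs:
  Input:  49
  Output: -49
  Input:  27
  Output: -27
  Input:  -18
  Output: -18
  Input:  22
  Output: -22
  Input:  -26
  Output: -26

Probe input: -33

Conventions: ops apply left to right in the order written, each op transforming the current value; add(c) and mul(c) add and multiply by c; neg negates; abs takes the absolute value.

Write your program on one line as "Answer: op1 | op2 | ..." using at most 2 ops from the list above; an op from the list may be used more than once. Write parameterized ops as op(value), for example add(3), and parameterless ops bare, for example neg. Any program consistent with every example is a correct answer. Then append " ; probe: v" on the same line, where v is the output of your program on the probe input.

abs | neg ; probe: -33

Check, running the answer program on each example:
  49 -> 49 -> -49
  27 -> 27 -> -27
  -18 -> 18 -> -18
  22 -> 22 -> -22
  -26 -> 26 -> -26
  probe: -33 -> 33 -> -33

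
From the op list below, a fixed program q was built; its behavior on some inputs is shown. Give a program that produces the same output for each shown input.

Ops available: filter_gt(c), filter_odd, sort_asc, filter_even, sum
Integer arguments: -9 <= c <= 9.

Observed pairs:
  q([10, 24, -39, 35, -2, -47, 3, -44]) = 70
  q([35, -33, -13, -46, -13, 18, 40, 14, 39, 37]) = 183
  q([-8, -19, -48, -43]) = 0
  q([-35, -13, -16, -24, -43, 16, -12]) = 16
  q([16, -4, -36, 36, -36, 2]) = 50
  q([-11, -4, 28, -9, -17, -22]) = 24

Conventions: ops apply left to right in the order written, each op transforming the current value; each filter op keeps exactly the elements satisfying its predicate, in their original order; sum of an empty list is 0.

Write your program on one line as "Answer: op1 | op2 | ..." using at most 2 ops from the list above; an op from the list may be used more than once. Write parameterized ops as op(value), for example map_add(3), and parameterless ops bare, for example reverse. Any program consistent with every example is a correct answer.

filter_gt(-6) | sum

Check, running the answer program on each example:
  [10, 24, -39, 35, -2, -47, 3, -44] -> [10, 24, 35, -2, 3] -> 70
  [35, -33, -13, -46, -13, 18, 40, 14, 39, 37] -> [35, 18, 40, 14, 39, 37] -> 183
  [-8, -19, -48, -43] -> [] -> 0
  [-35, -13, -16, -24, -43, 16, -12] -> [16] -> 16
  [16, -4, -36, 36, -36, 2] -> [16, -4, 36, 2] -> 50
  [-11, -4, 28, -9, -17, -22] -> [-4, 28] -> 24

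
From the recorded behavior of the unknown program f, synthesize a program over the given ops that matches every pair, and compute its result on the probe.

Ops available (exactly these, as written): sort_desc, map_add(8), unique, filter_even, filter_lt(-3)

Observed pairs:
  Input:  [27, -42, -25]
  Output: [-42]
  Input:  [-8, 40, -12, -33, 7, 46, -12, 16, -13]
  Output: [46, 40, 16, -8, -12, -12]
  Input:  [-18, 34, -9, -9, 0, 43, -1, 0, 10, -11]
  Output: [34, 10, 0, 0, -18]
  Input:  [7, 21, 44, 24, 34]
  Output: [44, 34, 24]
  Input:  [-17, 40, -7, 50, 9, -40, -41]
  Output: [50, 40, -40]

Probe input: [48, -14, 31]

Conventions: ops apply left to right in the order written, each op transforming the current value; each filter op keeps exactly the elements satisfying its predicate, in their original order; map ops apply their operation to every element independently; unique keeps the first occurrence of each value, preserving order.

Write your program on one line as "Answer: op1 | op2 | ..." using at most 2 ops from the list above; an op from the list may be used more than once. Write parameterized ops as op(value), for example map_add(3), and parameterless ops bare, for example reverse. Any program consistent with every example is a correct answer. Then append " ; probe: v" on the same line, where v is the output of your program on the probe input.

sort_desc | filter_even ; probe: [48, -14]

Check, running the answer program on each example:
  [27, -42, -25] -> [27, -25, -42] -> [-42]
  [-8, 40, -12, -33, 7, 46, -12, 16, -13] -> [46, 40, 16, 7, -8, -12, -12, -13, -33] -> [46, 40, 16, -8, -12, -12]
  [-18, 34, -9, -9, 0, 43, -1, 0, 10, -11] -> [43, 34, 10, 0, 0, -1, -9, -9, -11, -18] -> [34, 10, 0, 0, -18]
  [7, 21, 44, 24, 34] -> [44, 34, 24, 21, 7] -> [44, 34, 24]
  [-17, 40, -7, 50, 9, -40, -41] -> [50, 40, 9, -7, -17, -40, -41] -> [50, 40, -40]
  probe: [48, -14, 31] -> [48, 31, -14] -> [48, -14]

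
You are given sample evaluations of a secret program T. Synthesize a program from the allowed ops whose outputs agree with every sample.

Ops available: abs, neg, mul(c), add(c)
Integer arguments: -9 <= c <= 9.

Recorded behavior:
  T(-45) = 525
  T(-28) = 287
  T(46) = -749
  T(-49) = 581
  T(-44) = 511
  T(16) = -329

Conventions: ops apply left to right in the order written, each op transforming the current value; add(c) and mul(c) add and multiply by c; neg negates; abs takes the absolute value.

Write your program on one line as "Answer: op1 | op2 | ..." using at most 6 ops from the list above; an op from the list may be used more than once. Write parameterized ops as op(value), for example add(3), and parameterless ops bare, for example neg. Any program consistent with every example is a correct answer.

add(9) | mul(2) | add(-9) | add(6) | mul(-7)

Check, running the answer program on each example:
  -45 -> -36 -> -72 -> -81 -> -75 -> 525
  -28 -> -19 -> -38 -> -47 -> -41 -> 287
  46 -> 55 -> 110 -> 101 -> 107 -> -749
  -49 -> -40 -> -80 -> -89 -> -83 -> 581
  -44 -> -35 -> -70 -> -79 -> -73 -> 511
  16 -> 25 -> 50 -> 41 -> 47 -> -329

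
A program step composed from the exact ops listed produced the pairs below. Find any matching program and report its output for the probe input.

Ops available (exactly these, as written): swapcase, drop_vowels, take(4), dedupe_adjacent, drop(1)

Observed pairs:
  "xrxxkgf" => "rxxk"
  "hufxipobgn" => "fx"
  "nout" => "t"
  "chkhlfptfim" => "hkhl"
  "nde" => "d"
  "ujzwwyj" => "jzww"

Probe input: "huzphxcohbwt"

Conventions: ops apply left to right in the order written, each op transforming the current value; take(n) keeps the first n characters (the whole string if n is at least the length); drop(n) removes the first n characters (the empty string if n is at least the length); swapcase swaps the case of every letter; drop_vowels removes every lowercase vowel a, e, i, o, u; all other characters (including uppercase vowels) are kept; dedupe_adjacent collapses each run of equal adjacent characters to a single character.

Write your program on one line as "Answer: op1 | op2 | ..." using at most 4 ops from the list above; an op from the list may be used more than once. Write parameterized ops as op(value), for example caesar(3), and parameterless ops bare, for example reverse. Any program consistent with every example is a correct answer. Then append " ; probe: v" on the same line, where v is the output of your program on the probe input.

drop(1) | take(4) | drop_vowels ; probe: "zph"

Check, running the answer program on each example:
  "xrxxkgf" -> "rxxkgf" -> "rxxk" -> "rxxk"
  "hufxipobgn" -> "ufxipobgn" -> "ufxi" -> "fx"
  "nout" -> "out" -> "out" -> "t"
  "chkhlfptfim" -> "hkhlfptfim" -> "hkhl" -> "hkhl"
  "nde" -> "de" -> "de" -> "d"
  "ujzwwyj" -> "jzwwyj" -> "jzww" -> "jzww"
  probe: "huzphxcohbwt" -> "uzphxcohbwt" -> "uzph" -> "zph"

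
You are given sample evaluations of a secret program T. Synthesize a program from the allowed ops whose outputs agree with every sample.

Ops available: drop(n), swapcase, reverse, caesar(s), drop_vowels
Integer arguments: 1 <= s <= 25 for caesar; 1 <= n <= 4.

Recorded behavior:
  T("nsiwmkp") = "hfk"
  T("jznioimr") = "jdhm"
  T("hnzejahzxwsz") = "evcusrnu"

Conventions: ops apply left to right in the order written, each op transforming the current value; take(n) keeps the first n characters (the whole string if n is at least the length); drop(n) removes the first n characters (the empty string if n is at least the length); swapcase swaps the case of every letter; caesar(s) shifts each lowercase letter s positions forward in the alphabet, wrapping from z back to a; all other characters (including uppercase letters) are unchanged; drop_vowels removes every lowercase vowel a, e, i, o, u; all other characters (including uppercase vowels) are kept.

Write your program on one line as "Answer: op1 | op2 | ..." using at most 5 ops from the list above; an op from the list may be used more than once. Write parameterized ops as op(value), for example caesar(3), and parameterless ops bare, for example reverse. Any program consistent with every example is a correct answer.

drop(1) | caesar(25) | drop(3) | caesar(22)

Check, running the answer program on each example:
  "nsiwmkp" -> "siwmkp" -> "rhvljo" -> "ljo" -> "hfk"
  "jznioimr" -> "znioimr" -> "ymhnhlq" -> "nhlq" -> "jdhm"
  "hnzejahzxwsz" -> "nzejahzxwsz" -> "mydizgywvry" -> "izgywvry" -> "evcusrnu"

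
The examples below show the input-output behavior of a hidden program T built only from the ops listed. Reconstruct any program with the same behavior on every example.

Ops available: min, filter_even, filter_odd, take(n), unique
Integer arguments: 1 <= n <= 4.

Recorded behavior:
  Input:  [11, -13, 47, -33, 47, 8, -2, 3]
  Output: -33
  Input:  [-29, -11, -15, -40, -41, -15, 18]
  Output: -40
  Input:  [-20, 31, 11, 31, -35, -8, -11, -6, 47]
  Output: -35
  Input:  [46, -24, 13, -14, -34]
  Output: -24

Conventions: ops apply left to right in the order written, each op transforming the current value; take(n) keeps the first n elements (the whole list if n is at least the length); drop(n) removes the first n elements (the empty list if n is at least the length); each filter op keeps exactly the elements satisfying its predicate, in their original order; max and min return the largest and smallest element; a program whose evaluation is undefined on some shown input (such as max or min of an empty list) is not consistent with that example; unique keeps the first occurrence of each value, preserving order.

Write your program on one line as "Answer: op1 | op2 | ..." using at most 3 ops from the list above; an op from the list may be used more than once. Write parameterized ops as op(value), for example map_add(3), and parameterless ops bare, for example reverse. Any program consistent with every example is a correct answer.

unique | take(4) | min

Check, running the answer program on each example:
  [11, -13, 47, -33, 47, 8, -2, 3] -> [11, -13, 47, -33, 8, -2, 3] -> [11, -13, 47, -33] -> -33
  [-29, -11, -15, -40, -41, -15, 18] -> [-29, -11, -15, -40, -41, 18] -> [-29, -11, -15, -40] -> -40
  [-20, 31, 11, 31, -35, -8, -11, -6, 47] -> [-20, 31, 11, -35, -8, -11, -6, 47] -> [-20, 31, 11, -35] -> -35
  [46, -24, 13, -14, -34] -> [46, -24, 13, -14, -34] -> [46, -24, 13, -14] -> -24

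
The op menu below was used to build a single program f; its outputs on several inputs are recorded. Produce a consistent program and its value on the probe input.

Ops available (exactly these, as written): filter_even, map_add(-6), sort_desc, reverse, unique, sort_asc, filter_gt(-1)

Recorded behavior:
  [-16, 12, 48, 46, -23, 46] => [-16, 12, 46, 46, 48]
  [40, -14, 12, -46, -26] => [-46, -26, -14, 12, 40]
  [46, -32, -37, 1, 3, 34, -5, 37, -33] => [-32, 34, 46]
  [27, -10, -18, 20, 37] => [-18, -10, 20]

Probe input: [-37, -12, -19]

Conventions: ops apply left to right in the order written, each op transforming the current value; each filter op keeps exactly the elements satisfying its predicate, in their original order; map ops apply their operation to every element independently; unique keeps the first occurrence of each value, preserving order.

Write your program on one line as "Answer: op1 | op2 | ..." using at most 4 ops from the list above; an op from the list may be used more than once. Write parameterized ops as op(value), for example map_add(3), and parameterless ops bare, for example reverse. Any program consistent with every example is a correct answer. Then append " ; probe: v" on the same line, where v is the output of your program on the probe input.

sort_desc | filter_even | reverse ; probe: [-12]

Check, running the answer program on each example:
  [-16, 12, 48, 46, -23, 46] -> [48, 46, 46, 12, -16, -23] -> [48, 46, 46, 12, -16] -> [-16, 12, 46, 46, 48]
  [40, -14, 12, -46, -26] -> [40, 12, -14, -26, -46] -> [40, 12, -14, -26, -46] -> [-46, -26, -14, 12, 40]
  [46, -32, -37, 1, 3, 34, -5, 37, -33] -> [46, 37, 34, 3, 1, -5, -32, -33, -37] -> [46, 34, -32] -> [-32, 34, 46]
  [27, -10, -18, 20, 37] -> [37, 27, 20, -10, -18] -> [20, -10, -18] -> [-18, -10, 20]
  probe: [-37, -12, -19] -> [-12, -19, -37] -> [-12] -> [-12]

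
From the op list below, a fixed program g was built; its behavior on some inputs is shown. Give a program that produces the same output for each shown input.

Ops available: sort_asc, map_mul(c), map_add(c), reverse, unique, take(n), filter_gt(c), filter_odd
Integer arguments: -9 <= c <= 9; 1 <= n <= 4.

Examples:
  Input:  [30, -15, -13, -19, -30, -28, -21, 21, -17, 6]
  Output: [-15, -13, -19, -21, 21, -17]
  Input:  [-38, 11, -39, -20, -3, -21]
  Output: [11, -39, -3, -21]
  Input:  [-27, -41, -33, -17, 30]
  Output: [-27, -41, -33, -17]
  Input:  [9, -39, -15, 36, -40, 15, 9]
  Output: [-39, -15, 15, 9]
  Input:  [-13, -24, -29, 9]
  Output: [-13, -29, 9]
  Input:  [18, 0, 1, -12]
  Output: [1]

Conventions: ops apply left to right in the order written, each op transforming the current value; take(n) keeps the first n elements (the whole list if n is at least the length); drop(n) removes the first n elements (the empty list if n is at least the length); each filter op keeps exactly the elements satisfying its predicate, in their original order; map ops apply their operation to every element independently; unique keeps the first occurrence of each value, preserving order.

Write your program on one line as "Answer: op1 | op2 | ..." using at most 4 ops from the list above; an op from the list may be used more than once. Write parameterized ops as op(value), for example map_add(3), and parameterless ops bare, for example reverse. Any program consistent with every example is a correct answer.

reverse | unique | filter_odd | reverse

Check, running the answer program on each example:
  [30, -15, -13, -19, -30, -28, -21, 21, -17, 6] -> [6, -17, 21, -21, -28, -30, -19, -13, -15, 30] -> [6, -17, 21, -21, -28, -30, -19, -13, -15, 30] -> [-17, 21, -21, -19, -13, -15] -> [-15, -13, -19, -21, 21, -17]
  [-38, 11, -39, -20, -3, -21] -> [-21, -3, -20, -39, 11, -38] -> [-21, -3, -20, -39, 11, -38] -> [-21, -3, -39, 11] -> [11, -39, -3, -21]
  [-27, -41, -33, -17, 30] -> [30, -17, -33, -41, -27] -> [30, -17, -33, -41, -27] -> [-17, -33, -41, -27] -> [-27, -41, -33, -17]
  [9, -39, -15, 36, -40, 15, 9] -> [9, 15, -40, 36, -15, -39, 9] -> [9, 15, -40, 36, -15, -39] -> [9, 15, -15, -39] -> [-39, -15, 15, 9]
  [-13, -24, -29, 9] -> [9, -29, -24, -13] -> [9, -29, -24, -13] -> [9, -29, -13] -> [-13, -29, 9]
  [18, 0, 1, -12] -> [-12, 1, 0, 18] -> [-12, 1, 0, 18] -> [1] -> [1]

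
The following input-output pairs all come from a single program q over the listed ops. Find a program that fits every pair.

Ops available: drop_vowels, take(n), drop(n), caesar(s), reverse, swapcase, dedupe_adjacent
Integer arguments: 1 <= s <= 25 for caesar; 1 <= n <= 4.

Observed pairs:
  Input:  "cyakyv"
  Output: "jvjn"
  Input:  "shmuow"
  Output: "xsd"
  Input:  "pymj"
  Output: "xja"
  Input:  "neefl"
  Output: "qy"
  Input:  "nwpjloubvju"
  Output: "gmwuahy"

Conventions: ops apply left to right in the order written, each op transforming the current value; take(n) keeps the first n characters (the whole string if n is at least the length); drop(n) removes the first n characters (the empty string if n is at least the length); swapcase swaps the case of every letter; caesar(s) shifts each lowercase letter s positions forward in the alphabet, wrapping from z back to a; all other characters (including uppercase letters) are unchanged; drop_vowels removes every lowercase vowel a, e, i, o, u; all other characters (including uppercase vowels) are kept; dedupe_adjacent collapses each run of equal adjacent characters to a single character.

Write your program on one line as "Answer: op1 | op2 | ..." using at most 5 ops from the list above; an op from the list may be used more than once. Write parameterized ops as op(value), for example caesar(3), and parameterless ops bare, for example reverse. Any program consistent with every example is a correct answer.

reverse | dedupe_adjacent | drop_vowels | drop(1) | caesar(11)

Check, running the answer program on each example:
  "cyakyv" -> "vykayc" -> "vykayc" -> "vykyc" -> "ykyc" -> "jvjn"
  "shmuow" -> "woumhs" -> "woumhs" -> "wmhs" -> "mhs" -> "xsd"
  "pymj" -> "jmyp" -> "jmyp" -> "jmyp" -> "myp" -> "xja"
  "neefl" -> "lfeen" -> "lfen" -> "lfn" -> "fn" -> "qy"
  "nwpjloubvju" -> "ujvbuoljpwn" -> "ujvbuoljpwn" -> "jvbljpwn" -> "vbljpwn" -> "gmwuahy"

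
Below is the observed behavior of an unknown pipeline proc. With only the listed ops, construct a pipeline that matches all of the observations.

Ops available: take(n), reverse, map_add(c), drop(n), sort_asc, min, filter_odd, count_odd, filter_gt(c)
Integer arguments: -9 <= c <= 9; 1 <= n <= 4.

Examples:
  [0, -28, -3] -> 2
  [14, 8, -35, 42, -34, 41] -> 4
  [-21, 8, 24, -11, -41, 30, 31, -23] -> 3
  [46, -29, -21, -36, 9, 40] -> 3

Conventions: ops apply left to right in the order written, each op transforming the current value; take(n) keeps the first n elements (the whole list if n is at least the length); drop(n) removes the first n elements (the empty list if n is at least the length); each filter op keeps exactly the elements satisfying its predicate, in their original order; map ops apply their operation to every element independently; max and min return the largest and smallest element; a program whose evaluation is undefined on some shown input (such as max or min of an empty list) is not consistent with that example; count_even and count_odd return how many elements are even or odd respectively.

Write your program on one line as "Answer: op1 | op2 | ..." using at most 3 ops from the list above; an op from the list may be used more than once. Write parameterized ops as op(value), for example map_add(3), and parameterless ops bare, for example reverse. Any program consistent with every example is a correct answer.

map_add(1) | count_odd

Check, running the answer program on each example:
  [0, -28, -3] -> [1, -27, -2] -> 2
  [14, 8, -35, 42, -34, 41] -> [15, 9, -34, 43, -33, 42] -> 4
  [-21, 8, 24, -11, -41, 30, 31, -23] -> [-20, 9, 25, -10, -40, 31, 32, -22] -> 3
  [46, -29, -21, -36, 9, 40] -> [47, -28, -20, -35, 10, 41] -> 3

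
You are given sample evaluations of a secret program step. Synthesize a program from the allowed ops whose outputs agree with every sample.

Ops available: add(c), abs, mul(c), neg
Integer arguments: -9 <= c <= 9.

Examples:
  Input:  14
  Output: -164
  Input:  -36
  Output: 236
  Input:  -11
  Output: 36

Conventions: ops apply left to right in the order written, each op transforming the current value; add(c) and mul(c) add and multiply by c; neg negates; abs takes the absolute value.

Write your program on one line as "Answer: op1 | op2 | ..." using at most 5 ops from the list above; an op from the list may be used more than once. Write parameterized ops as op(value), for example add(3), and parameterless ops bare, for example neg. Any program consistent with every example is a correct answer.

add(6) | neg | mul(8) | add(-4)

Check, running the answer program on each example:
  14 -> 20 -> -20 -> -160 -> -164
  -36 -> -30 -> 30 -> 240 -> 236
  -11 -> -5 -> 5 -> 40 -> 36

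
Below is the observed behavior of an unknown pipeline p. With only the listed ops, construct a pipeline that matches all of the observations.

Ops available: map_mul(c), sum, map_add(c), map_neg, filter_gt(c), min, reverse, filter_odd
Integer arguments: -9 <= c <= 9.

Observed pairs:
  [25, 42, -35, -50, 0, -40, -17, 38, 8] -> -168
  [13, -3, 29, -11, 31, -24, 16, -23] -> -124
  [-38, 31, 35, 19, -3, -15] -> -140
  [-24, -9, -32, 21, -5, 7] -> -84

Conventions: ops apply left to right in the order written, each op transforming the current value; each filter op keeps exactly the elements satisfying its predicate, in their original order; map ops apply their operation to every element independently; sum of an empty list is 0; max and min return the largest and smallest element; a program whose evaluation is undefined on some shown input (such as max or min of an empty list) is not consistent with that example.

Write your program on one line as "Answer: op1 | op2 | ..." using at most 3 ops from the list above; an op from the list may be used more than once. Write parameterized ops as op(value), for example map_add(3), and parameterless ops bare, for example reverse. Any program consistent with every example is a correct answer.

map_mul(-4) | min

Check, running the answer program on each example:
  [25, 42, -35, -50, 0, -40, -17, 38, 8] -> [-100, -168, 140, 200, 0, 160, 68, -152, -32] -> -168
  [13, -3, 29, -11, 31, -24, 16, -23] -> [-52, 12, -116, 44, -124, 96, -64, 92] -> -124
  [-38, 31, 35, 19, -3, -15] -> [152, -124, -140, -76, 12, 60] -> -140
  [-24, -9, -32, 21, -5, 7] -> [96, 36, 128, -84, 20, -28] -> -84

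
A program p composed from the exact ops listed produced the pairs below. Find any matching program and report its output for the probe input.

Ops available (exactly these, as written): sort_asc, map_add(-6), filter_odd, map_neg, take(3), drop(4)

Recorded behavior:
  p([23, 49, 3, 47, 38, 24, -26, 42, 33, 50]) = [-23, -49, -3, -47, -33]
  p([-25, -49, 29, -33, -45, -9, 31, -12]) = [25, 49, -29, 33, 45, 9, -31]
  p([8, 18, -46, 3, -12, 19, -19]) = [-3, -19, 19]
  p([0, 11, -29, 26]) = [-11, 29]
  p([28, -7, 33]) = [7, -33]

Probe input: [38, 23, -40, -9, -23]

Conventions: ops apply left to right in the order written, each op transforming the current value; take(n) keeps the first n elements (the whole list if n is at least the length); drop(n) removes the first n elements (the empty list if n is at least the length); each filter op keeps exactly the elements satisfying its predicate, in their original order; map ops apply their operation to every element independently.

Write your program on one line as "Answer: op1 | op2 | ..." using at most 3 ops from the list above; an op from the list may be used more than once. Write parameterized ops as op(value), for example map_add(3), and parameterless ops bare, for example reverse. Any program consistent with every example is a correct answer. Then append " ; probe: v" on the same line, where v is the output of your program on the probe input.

filter_odd | map_neg ; probe: [-23, 9, 23]

Check, running the answer program on each example:
  [23, 49, 3, 47, 38, 24, -26, 42, 33, 50] -> [23, 49, 3, 47, 33] -> [-23, -49, -3, -47, -33]
  [-25, -49, 29, -33, -45, -9, 31, -12] -> [-25, -49, 29, -33, -45, -9, 31] -> [25, 49, -29, 33, 45, 9, -31]
  [8, 18, -46, 3, -12, 19, -19] -> [3, 19, -19] -> [-3, -19, 19]
  [0, 11, -29, 26] -> [11, -29] -> [-11, 29]
  [28, -7, 33] -> [-7, 33] -> [7, -33]
  probe: [38, 23, -40, -9, -23] -> [23, -9, -23] -> [-23, 9, 23]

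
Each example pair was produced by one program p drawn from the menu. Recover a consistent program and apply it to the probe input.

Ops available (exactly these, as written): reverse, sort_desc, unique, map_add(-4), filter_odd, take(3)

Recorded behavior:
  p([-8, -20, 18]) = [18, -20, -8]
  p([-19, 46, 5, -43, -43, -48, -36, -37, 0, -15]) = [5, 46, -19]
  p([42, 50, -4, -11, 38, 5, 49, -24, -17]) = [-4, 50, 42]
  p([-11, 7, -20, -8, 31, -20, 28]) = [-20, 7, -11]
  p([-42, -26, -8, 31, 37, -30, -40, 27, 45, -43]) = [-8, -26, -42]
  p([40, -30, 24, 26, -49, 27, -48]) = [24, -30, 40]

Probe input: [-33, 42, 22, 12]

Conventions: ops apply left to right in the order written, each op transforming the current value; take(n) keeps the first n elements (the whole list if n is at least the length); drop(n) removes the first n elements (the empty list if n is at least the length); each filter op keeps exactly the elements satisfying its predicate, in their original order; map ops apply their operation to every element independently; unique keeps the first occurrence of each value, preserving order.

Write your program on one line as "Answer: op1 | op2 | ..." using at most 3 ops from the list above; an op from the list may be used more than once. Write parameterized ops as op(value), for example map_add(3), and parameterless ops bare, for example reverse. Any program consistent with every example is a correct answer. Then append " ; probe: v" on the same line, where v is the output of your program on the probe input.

take(3) | reverse ; probe: [22, 42, -33]

Check, running the answer program on each example:
  [-8, -20, 18] -> [-8, -20, 18] -> [18, -20, -8]
  [-19, 46, 5, -43, -43, -48, -36, -37, 0, -15] -> [-19, 46, 5] -> [5, 46, -19]
  [42, 50, -4, -11, 38, 5, 49, -24, -17] -> [42, 50, -4] -> [-4, 50, 42]
  [-11, 7, -20, -8, 31, -20, 28] -> [-11, 7, -20] -> [-20, 7, -11]
  [-42, -26, -8, 31, 37, -30, -40, 27, 45, -43] -> [-42, -26, -8] -> [-8, -26, -42]
  [40, -30, 24, 26, -49, 27, -48] -> [40, -30, 24] -> [24, -30, 40]
  probe: [-33, 42, 22, 12] -> [-33, 42, 22] -> [22, 42, -33]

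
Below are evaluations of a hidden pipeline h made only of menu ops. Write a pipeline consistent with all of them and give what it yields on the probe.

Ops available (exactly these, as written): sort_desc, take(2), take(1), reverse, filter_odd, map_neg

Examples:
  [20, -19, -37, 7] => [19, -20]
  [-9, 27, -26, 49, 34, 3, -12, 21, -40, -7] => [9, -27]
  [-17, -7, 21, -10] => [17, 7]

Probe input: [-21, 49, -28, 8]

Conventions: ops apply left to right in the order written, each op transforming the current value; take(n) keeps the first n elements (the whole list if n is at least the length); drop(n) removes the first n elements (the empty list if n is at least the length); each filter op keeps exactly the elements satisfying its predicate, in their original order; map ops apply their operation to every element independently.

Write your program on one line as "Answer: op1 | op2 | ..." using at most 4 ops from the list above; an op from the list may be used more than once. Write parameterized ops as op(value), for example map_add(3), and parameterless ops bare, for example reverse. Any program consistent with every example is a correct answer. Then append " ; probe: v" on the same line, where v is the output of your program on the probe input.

take(2) | map_neg | sort_desc ; probe: [21, -49]

Check, running the answer program on each example:
  [20, -19, -37, 7] -> [20, -19] -> [-20, 19] -> [19, -20]
  [-9, 27, -26, 49, 34, 3, -12, 21, -40, -7] -> [-9, 27] -> [9, -27] -> [9, -27]
  [-17, -7, 21, -10] -> [-17, -7] -> [17, 7] -> [17, 7]
  probe: [-21, 49, -28, 8] -> [-21, 49] -> [21, -49] -> [21, -49]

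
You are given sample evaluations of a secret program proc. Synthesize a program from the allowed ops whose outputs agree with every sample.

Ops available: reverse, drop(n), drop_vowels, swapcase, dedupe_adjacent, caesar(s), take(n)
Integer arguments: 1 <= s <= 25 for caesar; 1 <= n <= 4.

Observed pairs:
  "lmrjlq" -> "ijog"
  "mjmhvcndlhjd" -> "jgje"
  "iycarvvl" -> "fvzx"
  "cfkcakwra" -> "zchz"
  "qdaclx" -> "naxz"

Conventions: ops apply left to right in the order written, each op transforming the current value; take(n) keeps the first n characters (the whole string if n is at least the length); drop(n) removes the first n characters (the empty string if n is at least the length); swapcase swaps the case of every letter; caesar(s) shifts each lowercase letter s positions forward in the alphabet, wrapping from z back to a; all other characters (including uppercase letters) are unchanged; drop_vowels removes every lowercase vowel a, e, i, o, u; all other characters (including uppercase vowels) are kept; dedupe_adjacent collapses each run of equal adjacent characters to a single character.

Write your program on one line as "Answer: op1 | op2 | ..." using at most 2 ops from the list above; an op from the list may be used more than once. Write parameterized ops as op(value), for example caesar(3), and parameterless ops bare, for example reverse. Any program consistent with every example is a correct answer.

caesar(23) | take(4)

Check, running the answer program on each example:
  "lmrjlq" -> "ijogin" -> "ijog"
  "mjmhvcndlhjd" -> "jgjeszkaiega" -> "jgje"
  "iycarvvl" -> "fvzxossi" -> "fvzx"
  "cfkcakwra" -> "zchzxhtox" -> "zchz"
  "qdaclx" -> "naxziu" -> "naxz"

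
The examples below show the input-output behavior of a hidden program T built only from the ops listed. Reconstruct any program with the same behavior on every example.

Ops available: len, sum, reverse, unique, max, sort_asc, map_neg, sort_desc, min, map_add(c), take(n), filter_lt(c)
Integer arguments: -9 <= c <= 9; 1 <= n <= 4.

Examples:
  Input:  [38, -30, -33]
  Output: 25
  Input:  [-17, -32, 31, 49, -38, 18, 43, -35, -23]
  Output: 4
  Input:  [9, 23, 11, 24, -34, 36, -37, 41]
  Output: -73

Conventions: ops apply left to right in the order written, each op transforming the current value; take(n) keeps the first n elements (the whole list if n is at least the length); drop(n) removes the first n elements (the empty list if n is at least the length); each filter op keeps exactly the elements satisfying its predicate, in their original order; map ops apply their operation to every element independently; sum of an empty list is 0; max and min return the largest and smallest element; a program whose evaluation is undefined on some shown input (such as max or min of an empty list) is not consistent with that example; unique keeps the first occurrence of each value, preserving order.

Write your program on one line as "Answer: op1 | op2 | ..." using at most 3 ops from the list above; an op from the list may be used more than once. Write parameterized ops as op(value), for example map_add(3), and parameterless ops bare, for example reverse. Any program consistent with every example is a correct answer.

map_neg | sum

Check, running the answer program on each example:
  [38, -30, -33] -> [-38, 30, 33] -> 25
  [-17, -32, 31, 49, -38, 18, 43, -35, -23] -> [17, 32, -31, -49, 38, -18, -43, 35, 23] -> 4
  [9, 23, 11, 24, -34, 36, -37, 41] -> [-9, -23, -11, -24, 34, -36, 37, -41] -> -73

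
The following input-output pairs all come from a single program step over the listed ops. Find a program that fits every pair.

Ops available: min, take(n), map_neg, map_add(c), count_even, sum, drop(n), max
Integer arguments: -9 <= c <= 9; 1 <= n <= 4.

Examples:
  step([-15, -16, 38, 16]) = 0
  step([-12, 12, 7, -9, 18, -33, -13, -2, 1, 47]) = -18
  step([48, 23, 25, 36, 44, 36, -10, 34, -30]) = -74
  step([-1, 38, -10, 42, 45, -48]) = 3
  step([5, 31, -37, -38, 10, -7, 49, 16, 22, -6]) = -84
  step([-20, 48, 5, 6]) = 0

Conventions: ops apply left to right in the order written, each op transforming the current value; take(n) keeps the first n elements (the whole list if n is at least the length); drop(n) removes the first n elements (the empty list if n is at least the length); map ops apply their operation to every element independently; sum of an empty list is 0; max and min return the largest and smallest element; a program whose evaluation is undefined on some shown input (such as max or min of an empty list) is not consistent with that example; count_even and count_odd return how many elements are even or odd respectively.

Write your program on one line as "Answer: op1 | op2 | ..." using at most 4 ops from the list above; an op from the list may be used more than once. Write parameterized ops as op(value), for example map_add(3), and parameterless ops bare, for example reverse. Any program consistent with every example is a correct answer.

drop(4) | map_neg | sum

Check, running the answer program on each example:
  [-15, -16, 38, 16] -> [] -> [] -> 0
  [-12, 12, 7, -9, 18, -33, -13, -2, 1, 47] -> [18, -33, -13, -2, 1, 47] -> [-18, 33, 13, 2, -1, -47] -> -18
  [48, 23, 25, 36, 44, 36, -10, 34, -30] -> [44, 36, -10, 34, -30] -> [-44, -36, 10, -34, 30] -> -74
  [-1, 38, -10, 42, 45, -48] -> [45, -48] -> [-45, 48] -> 3
  [5, 31, -37, -38, 10, -7, 49, 16, 22, -6] -> [10, -7, 49, 16, 22, -6] -> [-10, 7, -49, -16, -22, 6] -> -84
  [-20, 48, 5, 6] -> [] -> [] -> 0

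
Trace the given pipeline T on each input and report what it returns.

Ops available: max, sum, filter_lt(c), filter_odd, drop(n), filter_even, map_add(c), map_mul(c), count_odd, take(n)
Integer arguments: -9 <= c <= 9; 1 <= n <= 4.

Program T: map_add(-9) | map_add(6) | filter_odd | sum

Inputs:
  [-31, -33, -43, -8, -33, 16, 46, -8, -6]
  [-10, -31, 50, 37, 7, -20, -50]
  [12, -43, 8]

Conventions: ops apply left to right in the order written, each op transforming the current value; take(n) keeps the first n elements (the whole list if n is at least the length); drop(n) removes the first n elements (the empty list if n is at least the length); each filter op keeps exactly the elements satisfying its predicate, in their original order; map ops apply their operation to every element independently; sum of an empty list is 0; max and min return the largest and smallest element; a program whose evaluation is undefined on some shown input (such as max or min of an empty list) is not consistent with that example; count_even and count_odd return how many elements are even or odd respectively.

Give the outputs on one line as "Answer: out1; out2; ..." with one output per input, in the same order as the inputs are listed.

25; -42; 14

Execution, op by op:
  [-31, -33, -43, -8, -33, 16, 46, -8, -6] -> [-40, -42, -52, -17, -42, 7, 37, -17, -15] -> [-34, -36, -46, -11, -36, 13, 43, -11, -9] -> [-11, 13, 43, -11, -9] -> 25
  [-10, -31, 50, 37, 7, -20, -50] -> [-19, -40, 41, 28, -2, -29, -59] -> [-13, -34, 47, 34, 4, -23, -53] -> [-13, 47, -23, -53] -> -42
  [12, -43, 8] -> [3, -52, -1] -> [9, -46, 5] -> [9, 5] -> 14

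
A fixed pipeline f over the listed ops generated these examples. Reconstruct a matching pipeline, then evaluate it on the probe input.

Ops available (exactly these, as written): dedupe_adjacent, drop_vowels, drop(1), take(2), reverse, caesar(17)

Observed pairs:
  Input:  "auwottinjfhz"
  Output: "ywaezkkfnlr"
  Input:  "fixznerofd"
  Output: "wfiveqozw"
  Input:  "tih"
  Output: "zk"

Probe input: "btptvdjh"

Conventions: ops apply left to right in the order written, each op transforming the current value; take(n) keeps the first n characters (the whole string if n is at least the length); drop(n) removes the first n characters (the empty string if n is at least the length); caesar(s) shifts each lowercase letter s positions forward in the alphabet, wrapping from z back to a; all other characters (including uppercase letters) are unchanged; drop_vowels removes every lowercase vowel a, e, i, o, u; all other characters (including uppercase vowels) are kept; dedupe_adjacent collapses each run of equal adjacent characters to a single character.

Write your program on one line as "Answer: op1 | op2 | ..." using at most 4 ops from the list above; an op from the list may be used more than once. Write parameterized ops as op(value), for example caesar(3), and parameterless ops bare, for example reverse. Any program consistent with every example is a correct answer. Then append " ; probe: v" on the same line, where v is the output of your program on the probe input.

reverse | caesar(17) | drop(1) ; probe: "aumkgks"

Check, running the answer program on each example:
  "auwottinjfhz" -> "zhfjnittowua" -> "qywaezkkfnlr" -> "ywaezkkfnlr"
  "fixznerofd" -> "dforenzxif" -> "uwfiveqozw" -> "wfiveqozw"
  "tih" -> "hit" -> "yzk" -> "zk"
  probe: "btptvdjh" -> "hjdvtptb" -> "yaumkgks" -> "aumkgks"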